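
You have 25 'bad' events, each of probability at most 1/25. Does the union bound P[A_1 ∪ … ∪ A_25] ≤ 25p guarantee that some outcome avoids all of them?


Union bound: P[∪_{i=1}^{25} A_i] ≤ Σ_i P[A_i] ≤ 25·p = 25·(1/25) = 1.
Numerically: 1 ≈ 1.000.
Is 1 < 1? NO.
Since the bound 1 is ≥ 1, the union bound is uninformative here; it does NOT by itself certify existence.

25·p = 1 ≈ 1.000; existence NOT certified by the union bound.


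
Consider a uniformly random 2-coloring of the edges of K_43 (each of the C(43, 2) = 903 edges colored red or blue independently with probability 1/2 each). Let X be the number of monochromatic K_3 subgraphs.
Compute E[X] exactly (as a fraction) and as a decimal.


Let X = Σ_S X_S over the C(43, 3) = 12341 subsets S of size 3, where X_S = 1 if the K_3 on S is monochromatic.
For a fixed S, the K_3 on S has C(3, 2) = 3 edges. P[all 3 edges red] = (1/2)^3, and likewise for blue, so P[monochromatic] = 2·(1/2)^3 = 2^{1 − 3} = 1/4.
By linearity: E[X] = C(43, 3) · 2^{1 − 3} = 12341 · 1/4 = 12341/4.
Numerically: E[X] ≈ 3085.250.

E[X] = C(43,3)·2^(1−C(3,2)) = 12341/4 ≈ 3085.250.


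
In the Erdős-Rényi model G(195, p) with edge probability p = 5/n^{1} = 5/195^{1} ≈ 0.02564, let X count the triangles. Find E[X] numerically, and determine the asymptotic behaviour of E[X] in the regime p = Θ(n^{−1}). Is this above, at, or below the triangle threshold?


Number of potential triangles: C(195, 3) = 1216865.
Each occurs with probability p³ ≈ (0.02564)³ ≈ 1.685801e-05.
By linearity: E[X] = C(195, 3)·p³ ≈ 1216865 · 1.685801e-05 ≈ 20.5139.
Here α = 1, so p = 5/n is exactly at the triangle threshold p ~ 1/n. Asymptotically E[X] → c³/6 = 5³/6 = 125/6 ≈ 20.8333, a bounded constant. In this regime the triangle count is asymptotically Poisson(c³/6).

E[X] ≈ 20.5139; in regime p = Θ(1/n^{1}) E[X] stays bounded (at the triangle threshold p ~ 1/n).


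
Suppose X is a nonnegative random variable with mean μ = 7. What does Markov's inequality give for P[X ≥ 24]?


μ = E[X] = 7, a = 24.
Markov: P[X ≥ 24] ≤ μ/a = (7)/24 = 7/24.
Numerically: ≈ 0.292.
(Since a = 24 > μ = 7.000, the bound 7/24 is < 1 and informative.)

P[X ≥ 24] ≤ 7/24 ≈ 0.292.


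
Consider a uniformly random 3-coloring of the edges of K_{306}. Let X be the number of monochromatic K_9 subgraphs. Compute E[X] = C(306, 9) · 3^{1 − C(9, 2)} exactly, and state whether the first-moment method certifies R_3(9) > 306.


E[X] = C(306, 9) · 3^{1 − 36} = 57564745737892900 · 3^{−35} = 57564745737892900/50031545098999707.
As a reduced fraction: E[X] = 57564745737892900/50031545098999707 ≈ 1.1505690.
Is E[X] < 1? NO.
Since E[X] ≥ 1, the first-moment bound is inconclusive at n = 306; it does NOT by itself certify R_3(9) > 306.

E[X] = 57564745737892900/50031545098999707 ≈ 1.1505690; E[X] ≥ 1; first-moment method inconclusive here.


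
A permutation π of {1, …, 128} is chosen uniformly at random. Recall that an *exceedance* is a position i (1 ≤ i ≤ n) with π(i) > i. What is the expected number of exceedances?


Write X = Σ_{i=1}^{128} X_i, where X_i = 1_{π(i) > i}.
For each fixed i, π(i) is uniform over {1, …, 128} (marginal of a uniform permutation), so P[π(i) > i] = (n − i)/n. Summing: Σ_{i=1}^{128} (n − i)/n = (0 + 1 + … + 127)/128 = 128(128 − 1)/(2·128) = (128 − 1)/2.
Hence E[X] = Σ_{i=1}^{128} (128 − i)/128 = 127/2 ≈ 63.500.

E[X] = 127/2 = 63.500.


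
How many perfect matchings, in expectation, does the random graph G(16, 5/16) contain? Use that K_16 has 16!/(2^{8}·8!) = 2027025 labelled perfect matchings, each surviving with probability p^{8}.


K_16 has 16!/(2^{8}·8!) = 2027025 labelled perfect matchings.
For each such perfect matching H, let X_H = 1 if all 8 edges of H are present in G. Then P[X_H = 1] = p^{8} = (5/16)^{8} = 390625/4294967296.
By linearity of expectation: E[X] = Σ_H E[X_H] = 2027025 · p^{8} = 2027025 · 390625/4294967296 = 791806640625/4294967296.
Numerically: E[X] ≈ 184.4.

E[X] = 2027025 · (5/16)^{8} = 791806640625/4294967296 ≈ 184.4.


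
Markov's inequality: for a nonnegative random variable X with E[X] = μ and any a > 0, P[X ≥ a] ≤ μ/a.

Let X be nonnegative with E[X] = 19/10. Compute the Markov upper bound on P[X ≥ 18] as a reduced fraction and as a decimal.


μ = E[X] = 19/10, a = 18.
Markov: P[X ≥ 18] ≤ μ/a = (19/10)/18 = 19/180.
Numerically: ≈ 0.106.
(Since a = 18 > μ = 1.900, the bound 19/180 is < 1 and informative.)

P[X ≥ 18] ≤ 19/180 ≈ 0.106.


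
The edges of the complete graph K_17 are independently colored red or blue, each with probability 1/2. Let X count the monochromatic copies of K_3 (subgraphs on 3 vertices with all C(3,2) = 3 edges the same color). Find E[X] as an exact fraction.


Let X = Σ_S X_S over the C(17, 3) = 680 subsets S of size 3, where X_S = 1 if the K_3 on S is monochromatic.
For a fixed S, the K_3 on S has C(3, 2) = 3 edges. P[all 3 edges red] = (1/2)^3, and likewise for blue, so P[monochromatic] = 2·(1/2)^3 = 2^{1 − 3} = 1/4.
By linearity: E[X] = C(17, 3) · 2^{1 − 3} = 680 · 1/4 = 170.
Numerically: E[X] ≈ 170.0000.

E[X] = C(17,3)·2^(1−C(3,2)) = 170 ≈ 170.0000.


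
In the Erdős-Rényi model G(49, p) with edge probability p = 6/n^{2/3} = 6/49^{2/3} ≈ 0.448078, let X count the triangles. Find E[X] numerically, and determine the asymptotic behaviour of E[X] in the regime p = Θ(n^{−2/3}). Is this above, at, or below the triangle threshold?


Number of potential triangles: C(49, 3) = 18424.
Each occurs with probability p³ ≈ (0.448078)³ ≈ 8.99625156e-02.
By linearity: E[X] = C(49, 3)·p³ ≈ 18424 · 8.99625156e-02 ≈ 1657.469388.
Since α = 2/3 < 1, p = c/n^{2/3} ≫ 1/n is above the triangle threshold p ~ 1/n. Asymptotically E[X] ~ (c³/6)·n^{3(1−α)} = (6³/6)·n^{1} → ∞; triangles are abundant w.h.p.

E[X] ≈ 1657.469388; in regime p = Θ(1/n^{2/3}) E[X] diverges (above the triangle threshold p ~ 1/n).


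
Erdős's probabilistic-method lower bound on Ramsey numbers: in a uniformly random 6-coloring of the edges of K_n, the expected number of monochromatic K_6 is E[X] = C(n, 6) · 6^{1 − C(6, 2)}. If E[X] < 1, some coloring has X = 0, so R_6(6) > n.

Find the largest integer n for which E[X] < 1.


We need C(n, 6) · 6^{1 − 15} < 1, i.e. C(n, 6) < 6^{15 − 1} = 78364164096.
Check values of n near the boundary:
  n = 197: C(197, 6) = 75176946208; 75176946208 < 78364164096? YES
  n = 198: C(198, 6) = 77526225777; 77526225777 < 78364164096? YES
  n = 199: C(199, 6) = 79936367511; 79936367511 < 78364164096? NO
  n = 200: C(200, 6) = 82408626300; 82408626300 < 78364164096? NO
  n = 201: C(201, 6) = 84944276340; 84944276340 < 78364164096? NO
The largest n with C(n, 6) < 78364164096 is n = 198 (where E[X] = 25842075259/26121388032 ≈ 0.98931). Hence R_6(6) > 198, i.e. R_6(6) ≥ 199.

Largest n = 198; hence R_6(6) > 198.


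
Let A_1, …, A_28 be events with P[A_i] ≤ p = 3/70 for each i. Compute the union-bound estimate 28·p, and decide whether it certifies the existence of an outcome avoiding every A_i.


Union bound: P[∪_{i=1}^{28} A_i] ≤ Σ_i P[A_i] ≤ 28·p = 28·(3/70) = 6/5.
Numerically: 6/5 ≈ 1.20000.
Is 6/5 < 1? NO.
Since the bound 6/5 is ≥ 1, the union bound is uninformative here; it does NOT by itself certify existence.

28·p = 6/5 ≈ 1.20000; existence NOT certified by the union bound.


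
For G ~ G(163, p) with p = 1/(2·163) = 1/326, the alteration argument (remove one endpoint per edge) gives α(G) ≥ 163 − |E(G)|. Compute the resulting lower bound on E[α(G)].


E[|E(G)|] = C(163, 2)·p = 13203 · (1/326) = 81/2.
E[α(G)] ≥ n − E[|E(G)|] = 163 − 81/2 = 245/2.
Numerically: ≈ 122.5000.
(This is only a lower bound; the true E[α(G)] may be larger.)

E[α(G)] ≥ 245/2 ≈ 122.5000.


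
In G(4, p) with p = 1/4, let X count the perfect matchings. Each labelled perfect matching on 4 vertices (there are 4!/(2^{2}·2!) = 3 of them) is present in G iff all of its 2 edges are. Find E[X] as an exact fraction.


K_4 has 4!/(2^{2}·2!) = 3 labelled perfect matchings.
For each such perfect matching H, let X_H = 1 if all 2 edges of H are present in G. Then P[X_H = 1] = p^{2} = (1/4)^{2} = 1/16.
By linearity of expectation: E[X] = Σ_H E[X_H] = 3 · p^{2} = 3 · 1/16 = 3/16.
Numerically: E[X] ≈ 0.188.

E[X] = 3 · (1/4)^{2} = 3/16 ≈ 0.188.


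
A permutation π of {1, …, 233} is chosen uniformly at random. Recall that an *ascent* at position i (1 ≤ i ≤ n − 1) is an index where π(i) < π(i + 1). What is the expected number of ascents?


Write X = Σ X_I over i = 1, …, 232, with X_I the indicator of one ascent.
There are 232 indicators.
For each fixed i, the pair (π(i), π(i+1)) is a uniformly random ordered pair of distinct values from {1, …, 233}; by symmetry P[π(i) < π(i+1)] = 1/2.
By linearity: E[X] = 232 · (1/2) = (233 − 1) · (1/2) = 116 ≈ 116.00000.

E[X] = 116 = 116.00000.


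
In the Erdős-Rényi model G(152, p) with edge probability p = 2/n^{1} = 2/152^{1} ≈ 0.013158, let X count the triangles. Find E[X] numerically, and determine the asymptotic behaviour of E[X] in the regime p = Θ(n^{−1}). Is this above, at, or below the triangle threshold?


Number of potential triangles: C(152, 3) = 573800.
Each occurs with probability p³ ≈ (0.013158)³ ≈ 2.2780289e-06.
By linearity: E[X] = C(152, 3)·p³ ≈ 573800 · 2.2780289e-06 ≈ 1.30713.
Here α = 1, so p = 2/n is exactly at the triangle threshold p ~ 1/n. Asymptotically E[X] → c³/6 = 2³/6 = 4/3 ≈ 1.33333, a bounded constant. In this regime the triangle count is asymptotically Poisson(c³/6).

E[X] ≈ 1.30713; in regime p = Θ(1/n^{1}) E[X] stays bounded (at the triangle threshold p ~ 1/n).


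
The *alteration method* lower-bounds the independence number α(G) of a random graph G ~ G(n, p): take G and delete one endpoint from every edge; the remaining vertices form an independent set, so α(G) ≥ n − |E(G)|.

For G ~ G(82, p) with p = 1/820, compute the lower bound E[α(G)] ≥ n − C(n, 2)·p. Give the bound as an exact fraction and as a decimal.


E[|E(G)|] = C(82, 2)·p = 3321 · (1/820) = 81/20.
E[α(G)] ≥ n − E[|E(G)|] = 82 − 81/20 = 1559/20.
Numerically: ≈ 77.950000.
(This is only a lower bound; the true E[α(G)] may be larger.)

E[α(G)] ≥ 1559/20 ≈ 77.950000.


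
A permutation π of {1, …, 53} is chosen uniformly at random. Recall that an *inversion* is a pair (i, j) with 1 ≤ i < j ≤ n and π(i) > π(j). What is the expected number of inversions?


Write X = Σ X_I over the C(53, 2) = 1378 pairs i < j, with X_I the indicator of one inversion.
There are 1378 indicators.
For each fixed pair i < j, the values π(i) and π(j) are two distinct elements of {1, …, 53} in uniformly random order; by symmetry P[π(i) > π(j)] = 1/2.
By linearity: E[X] = 1378 · (1/2) = C(53, 2) · (1/2) = 1378/2 = 689 ≈ 689.000000.

E[X] = 689 = 689.000000.


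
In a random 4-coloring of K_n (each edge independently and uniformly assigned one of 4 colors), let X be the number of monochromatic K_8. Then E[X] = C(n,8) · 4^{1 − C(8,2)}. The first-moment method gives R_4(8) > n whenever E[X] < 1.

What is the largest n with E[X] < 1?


We need C(n, 8) · 4^{1 − 28} < 1, i.e. C(n, 8) < 4^{28 − 1} = 18014398509481984.
Check values of n near the boundary:
  n = 407: C(407, 8) = 17424959239309050; 17424959239309050 < 18014398509481984? YES
  n = 408: C(408, 8) = 17773458424095231; 17773458424095231 < 18014398509481984? YES
  n = 409: C(409, 8) = 18128041135797879; 18128041135797879 < 18014398509481984? NO
The largest n with C(n, 8) < 18014398509481984 is n = 408 (where E[X] = 17773458424095231/18014398509481984 ≈ 0.98663). Hence R_4(8) > 408, i.e. R_4(8) ≥ 409.

Largest n = 408; hence R_4(8) > 408.


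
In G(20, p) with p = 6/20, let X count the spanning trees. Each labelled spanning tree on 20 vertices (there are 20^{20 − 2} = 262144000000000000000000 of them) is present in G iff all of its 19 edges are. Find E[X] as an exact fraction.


K_20 has 20^{20 − 2} = 262144000000000000000000 labelled spanning trees.
For each such spanning tree H, let X_H = 1 if all 19 edges of H are present in G. Then P[X_H = 1] = p^{19} = (3/10)^{19} = 1162261467/10000000000000000000.
By linearity of expectation: E[X] = Σ_H E[X_H] = 262144000000000000000000 · p^{19} = 262144000000000000000000 · 1162261467/10000000000000000000 = 152339935002624/5.
Numerically: E[X] ≈ 3.0468e+13.

E[X] = 262144000000000000000000 · (3/10)^{19} = 152339935002624/5 ≈ 3.0468e+13.


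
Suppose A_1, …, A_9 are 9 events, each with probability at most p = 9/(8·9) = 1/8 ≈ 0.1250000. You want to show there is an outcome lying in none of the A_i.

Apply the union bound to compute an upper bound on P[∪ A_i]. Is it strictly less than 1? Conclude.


Union bound: P[∪_{i=1}^{9} A_i] ≤ Σ_i P[A_i] ≤ 9·p = 9·(1/8) = 9/8.
Numerically: 9/8 ≈ 1.1250000.
Is 9/8 < 1? NO.
Since the bound 9/8 is ≥ 1, the union bound is uninformative here; it does NOT by itself certify existence.

9·p = 9/8 ≈ 1.1250000; existence NOT certified by the union bound.


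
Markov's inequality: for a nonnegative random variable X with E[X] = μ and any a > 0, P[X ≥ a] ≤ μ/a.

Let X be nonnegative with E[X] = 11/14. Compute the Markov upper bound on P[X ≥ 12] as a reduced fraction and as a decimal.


μ = E[X] = 11/14, a = 12.
Markov: P[X ≥ 12] ≤ μ/a = (11/14)/12 = 11/168.
Numerically: ≈ 0.0655.
(Since a = 12 > μ = 0.7857, the bound 11/168 is < 1 and informative.)

P[X ≥ 12] ≤ 11/168 ≈ 0.0655.


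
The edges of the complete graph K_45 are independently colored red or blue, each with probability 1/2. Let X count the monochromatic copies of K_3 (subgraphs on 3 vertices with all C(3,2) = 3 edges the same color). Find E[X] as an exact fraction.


Let X = Σ_S X_S over the C(45, 3) = 14190 subsets S of size 3, where X_S = 1 if the K_3 on S is monochromatic.
For a fixed S, the K_3 on S has C(3, 2) = 3 edges. P[all 3 edges red] = (1/2)^3, and likewise for blue, so P[monochromatic] = 2·(1/2)^3 = 2^{1 − 3} = 1/4.
By linearity of expectation: E[X] = C(45, 3) · 2^{1 − 3} = 14190 · 1/4 = 7095/2.
Numerically: E[X] ≈ 3547.500.

E[X] = C(45,3)·2^(1−C(3,2)) = 7095/2 ≈ 3547.500.


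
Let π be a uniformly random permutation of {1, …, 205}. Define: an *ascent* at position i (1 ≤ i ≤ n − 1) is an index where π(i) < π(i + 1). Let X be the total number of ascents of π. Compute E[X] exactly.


Write X = Σ X_I over i = 1, …, 204, with X_I the indicator of one ascent.
There are 204 indicators.
For each fixed i, the pair (π(i), π(i+1)) is a uniformly random ordered pair of distinct values from {1, …, 205}; by symmetry P[π(i) < π(i+1)] = 1/2.
By linearity: E[X] = 204 · (1/2) = (205 − 1) · (1/2) = 102 ≈ 102.00000.

E[X] = 102 = 102.00000.


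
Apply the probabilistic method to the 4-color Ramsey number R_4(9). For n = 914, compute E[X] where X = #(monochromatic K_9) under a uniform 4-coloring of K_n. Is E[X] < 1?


E[X] = C(914, 9) · 4^{1 − 36} = 1179217089587653905932 · 4^{−35} = 1179217089587653905932/1180591620717411303424.
As a reduced fraction: E[X] = 294804272396913476483/295147905179352825856 ≈ 0.99884.
Is E[X] < 1? YES.
Since E[X] < 1, there exists a 4-coloring of K_{914} with no monochromatic K_9; hence R_4(9) > 914.

E[X] = 294804272396913476483/295147905179352825856 ≈ 0.99884; E[X] < 1, so R_4(9) > 914.


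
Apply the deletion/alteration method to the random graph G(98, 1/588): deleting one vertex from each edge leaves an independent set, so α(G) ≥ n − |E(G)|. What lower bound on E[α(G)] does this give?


E[|E(G)|] = C(98, 2)·p = 4753 · (1/588) = 97/12.
E[α(G)] ≥ n − E[|E(G)|] = 98 − 97/12 = 1079/12.
Numerically: ≈ 89.91667.
(This is only a lower bound; the true E[α(G)] may be larger.)

E[α(G)] ≥ 1079/12 ≈ 89.91667.


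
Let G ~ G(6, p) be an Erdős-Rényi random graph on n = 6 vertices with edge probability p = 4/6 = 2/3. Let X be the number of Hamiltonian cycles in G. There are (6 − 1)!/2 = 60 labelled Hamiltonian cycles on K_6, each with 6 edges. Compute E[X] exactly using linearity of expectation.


K_6 has (6 − 1)!/2 = 60 labelled Hamiltonian cycles.
For each such Hamiltonian cycle H, let X_H = 1 if all 6 edges of H are present in G. Then P[X_H = 1] = p^{6} = (2/3)^{6} = 64/729.
Summing the indicators: E[X] = Σ_H E[X_H] = 60 · p^{6} = 60 · 64/729 = 1280/243.
Numerically: E[X] ≈ 5.2675.

E[X] = 60 · (2/3)^{6} = 1280/243 ≈ 5.2675.


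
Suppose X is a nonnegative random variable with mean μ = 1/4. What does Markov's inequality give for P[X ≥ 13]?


μ = E[X] = 1/4, a = 13.
Markov: P[X ≥ 13] ≤ μ/a = (1/4)/13 = 1/52.
Numerically: ≈ 0.019.
(Since a = 13 > μ = 0.250, the bound 1/52 is < 1 and informative.)

P[X ≥ 13] ≤ 1/52 ≈ 0.019.


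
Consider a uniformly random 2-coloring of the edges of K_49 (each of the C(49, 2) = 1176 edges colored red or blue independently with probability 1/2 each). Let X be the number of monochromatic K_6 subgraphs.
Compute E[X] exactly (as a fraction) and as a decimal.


Let X = Σ_S X_S over the C(49, 6) = 13983816 subsets S of size 6, where X_S = 1 if the K_6 on S is monochromatic.
For a fixed S, the K_6 on S has C(6, 2) = 15 edges. P[all 15 edges red] = (1/2)^15, and likewise for blue, so P[monochromatic] = 2·(1/2)^15 = 2^{1 − 15} = 1/16384.
By linearity: E[X] = C(49, 6) · 2^{1 − 15} = 13983816 · 1/16384 = 1747977/2048.
Numerically: E[X] ≈ 853.50439.

E[X] = C(49,6)·2^(1−C(6,2)) = 1747977/2048 ≈ 853.50439.


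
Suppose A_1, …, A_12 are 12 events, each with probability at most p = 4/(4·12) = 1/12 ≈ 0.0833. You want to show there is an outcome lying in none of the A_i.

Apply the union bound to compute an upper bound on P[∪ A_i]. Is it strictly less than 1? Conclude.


Union bound: P[∪_{i=1}^{12} A_i] ≤ Σ_i P[A_i] ≤ 12·p = 12·(1/12) = 1.
Numerically: 1 ≈ 1.0000.
Is 1 < 1? NO.
Since the bound 1 is ≥ 1, the union bound is uninformative here; it does NOT by itself certify existence.

12·p = 1 ≈ 1.0000; existence NOT certified by the union bound.


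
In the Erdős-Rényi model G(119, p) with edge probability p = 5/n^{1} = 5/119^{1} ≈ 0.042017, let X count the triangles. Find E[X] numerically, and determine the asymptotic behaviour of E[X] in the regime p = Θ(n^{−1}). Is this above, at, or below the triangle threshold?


Number of potential triangles: C(119, 3) = 273819.
Each occurs with probability p³ ≈ (0.042017)³ ≈ 7.4176977e-05.
By linearity: E[X] = C(119, 3)·p³ ≈ 273819 · 7.4176977e-05 ≈ 20.31107.
Here α = 1, so p = 5/n is exactly at the triangle threshold p ~ 1/n. Asymptotically E[X] → c³/6 = 5³/6 = 125/6 ≈ 20.83333, a bounded constant. In this regime the triangle count is asymptotically Poisson(c³/6).

E[X] ≈ 20.31107; in regime p = Θ(1/n^{1}) E[X] stays bounded (at the triangle threshold p ~ 1/n).


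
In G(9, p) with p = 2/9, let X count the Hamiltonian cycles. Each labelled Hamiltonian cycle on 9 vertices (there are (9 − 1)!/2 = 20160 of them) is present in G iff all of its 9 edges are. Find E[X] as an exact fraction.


K_9 has (9 − 1)!/2 = 20160 labelled Hamiltonian cycles.
For each such Hamiltonian cycle H, let X_H = 1 if all 9 edges of H are present in G. Then P[X_H = 1] = p^{9} = (2/9)^{9} = 512/387420489.
By linearity: E[X] = Σ_H E[X_H] = 20160 · p^{9} = 20160 · 512/387420489 = 1146880/43046721.
Numerically: E[X] ≈ 0.0266.

E[X] = 20160 · (2/9)^{9} = 1146880/43046721 ≈ 0.0266.


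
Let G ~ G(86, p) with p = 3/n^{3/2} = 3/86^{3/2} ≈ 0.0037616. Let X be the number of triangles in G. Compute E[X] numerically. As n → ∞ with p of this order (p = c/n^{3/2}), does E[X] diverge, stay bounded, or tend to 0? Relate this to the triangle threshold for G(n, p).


Number of potential triangles: C(86, 3) = 102340.
Each occurs with probability p³ ≈ (0.0037616)³ ≈ 5.3225621e-08.
By linearity: E[X] = C(86, 3)·p³ ≈ 102340 · 5.3225621e-08 ≈ 0.00545.
Since α = 3/2 > 1, p = c/n^{3/2} = o(1/n) is below the triangle threshold p ~ 1/n. Asymptotically E[X] ~ (c³/6)·n^{3(1−α)} = (3³/6)·n^{-1.5} → 0, so by Markov's inequality G has no triangles w.h.p.

E[X] ≈ 0.00545; in regime p = Θ(1/n^{3/2}) E[X] tends to 0 (below the triangle threshold p ~ 1/n).


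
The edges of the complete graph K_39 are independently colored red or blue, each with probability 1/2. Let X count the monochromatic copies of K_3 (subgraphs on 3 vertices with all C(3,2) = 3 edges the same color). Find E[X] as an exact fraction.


Let X = Σ_S X_S over the C(39, 3) = 9139 subsets S of size 3, where X_S = 1 if the K_3 on S is monochromatic.
For a fixed S, the K_3 on S has C(3, 2) = 3 edges. P[all 3 edges red] = (1/2)^3, and likewise for blue, so P[monochromatic] = 2·(1/2)^3 = 2^{1 − 3} = 1/4.
By linearity: E[X] = C(39, 3) · 2^{1 − 3} = 9139 · 1/4 = 9139/4.
Numerically: E[X] ≈ 2284.75000.

E[X] = C(39,3)·2^(1−C(3,2)) = 9139/4 ≈ 2284.75000.


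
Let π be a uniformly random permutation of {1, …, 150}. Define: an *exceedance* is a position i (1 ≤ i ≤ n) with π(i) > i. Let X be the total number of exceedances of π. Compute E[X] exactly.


Write X = Σ_{i=1}^{150} X_i, where X_i = 1_{π(i) > i}.
For each fixed i, π(i) is uniform over {1, …, 150} (marginal of a uniform permutation), so P[π(i) > i] = (n − i)/n. Summing: Σ_{i=1}^{150} (n − i)/n = (0 + 1 + … + 149)/150 = 150(150 − 1)/(2·150) = (150 − 1)/2.
Hence E[X] = Σ_{i=1}^{150} (150 − i)/150 = 149/2 ≈ 74.5000.

E[X] = 149/2 = 74.5000.


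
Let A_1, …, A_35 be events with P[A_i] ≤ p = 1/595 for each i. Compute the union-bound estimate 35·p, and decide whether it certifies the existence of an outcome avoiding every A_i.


Union bound: P[∪_{i=1}^{35} A_i] ≤ Σ_i P[A_i] ≤ 35·p = 35·(1/595) = 1/17.
Numerically: 1/17 ≈ 0.059.
Is 1/17 < 1? YES.
Since P[∪ A_i] ≤ 1/17 < 1, the complement has P[∩ A_i^c] ≥ 1 − 1/17 = 16/17 > 0, so some outcome avoids every A_i.

35·p = 1/17 ≈ 0.059; existence CERTIFIED by the union bound.


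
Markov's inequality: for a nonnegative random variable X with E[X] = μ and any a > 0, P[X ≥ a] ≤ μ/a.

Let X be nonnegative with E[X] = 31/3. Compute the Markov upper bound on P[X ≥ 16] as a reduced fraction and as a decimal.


μ = E[X] = 31/3, a = 16.
Markov: P[X ≥ 16] ≤ μ/a = (31/3)/16 = 31/48.
Numerically: ≈ 0.64583.
(Since a = 16 > μ = 10.33333, the bound 31/48 is < 1 and informative.)

P[X ≥ 16] ≤ 31/48 ≈ 0.64583.


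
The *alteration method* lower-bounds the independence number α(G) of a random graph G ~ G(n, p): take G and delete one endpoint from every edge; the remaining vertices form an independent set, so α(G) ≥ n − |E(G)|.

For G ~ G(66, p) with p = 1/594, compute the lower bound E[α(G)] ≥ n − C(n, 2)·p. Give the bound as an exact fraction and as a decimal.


E[|E(G)|] = C(66, 2)·p = 2145 · (1/594) = 65/18.
E[α(G)] ≥ n − E[|E(G)|] = 66 − 65/18 = 1123/18.
Numerically: ≈ 62.389.
(This is only a lower bound; the true E[α(G)] may be larger.)

E[α(G)] ≥ 1123/18 ≈ 62.389.


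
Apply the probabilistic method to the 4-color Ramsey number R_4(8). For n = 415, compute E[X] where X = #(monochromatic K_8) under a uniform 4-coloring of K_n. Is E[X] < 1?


E[X] = C(415, 8) · 4^{1 − 28} = 20388455694719685 · 4^{−27} = 20388455694719685/18014398509481984.
As a reduced fraction: E[X] = 20388455694719685/18014398509481984 ≈ 1.13179.
Is E[X] < 1? NO.
Since E[X] ≥ 1, the first-moment bound is inconclusive at n = 415; it does NOT by itself certify R_4(8) > 415.

E[X] = 20388455694719685/18014398509481984 ≈ 1.13179; E[X] ≥ 1; first-moment method inconclusive here.


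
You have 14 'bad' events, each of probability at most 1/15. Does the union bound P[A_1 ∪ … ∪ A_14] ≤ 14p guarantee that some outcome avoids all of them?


Union bound: P[∪_{i=1}^{14} A_i] ≤ Σ_i P[A_i] ≤ 14·p = 14·(1/15) = 14/15.
Numerically: 14/15 ≈ 0.93333.
Is 14/15 < 1? YES.
Since P[∪ A_i] ≤ 14/15 < 1, the complement has P[∩ A_i^c] ≥ 1 − 14/15 = 1/15 > 0, so some outcome avoids every A_i.

14·p = 14/15 ≈ 0.93333; existence CERTIFIED by the union bound.


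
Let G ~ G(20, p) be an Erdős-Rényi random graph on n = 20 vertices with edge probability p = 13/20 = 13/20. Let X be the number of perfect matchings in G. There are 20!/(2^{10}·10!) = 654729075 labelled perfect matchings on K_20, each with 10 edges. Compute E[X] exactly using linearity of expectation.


K_20 has 20!/(2^{10}·10!) = 654729075 labelled perfect matchings.
For each such perfect matching H, let X_H = 1 if all 10 edges of H are present in G. Then P[X_H = 1] = p^{10} = (13/20)^{10} = 137858491849/10240000000000.
By linearity of expectation: E[X] = Σ_H E[X_H] = 654729075 · p^{10} = 654729075 · 137858491849/10240000000000 = 3610398513967632387/409600000000.
Numerically: E[X] ≈ 8.8144e+06.

E[X] = 654729075 · (13/20)^{10} = 3610398513967632387/409600000000 ≈ 8.8144e+06.


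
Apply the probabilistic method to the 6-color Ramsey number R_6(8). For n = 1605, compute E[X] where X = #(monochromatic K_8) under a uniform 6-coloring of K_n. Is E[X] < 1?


E[X] = C(1605, 8) · 6^{1 − 28} = 1073226690197348380200 · 6^{−27} = 1073226690197348380200/1023490369077469249536.
As a reduced fraction: E[X] = 14905926252740949725/14215144014964850688 ≈ 1.048595.
Is E[X] < 1? NO.
Since E[X] ≥ 1, the first-moment bound is inconclusive at n = 1605; it does NOT by itself certify R_6(8) > 1605.

E[X] = 14905926252740949725/14215144014964850688 ≈ 1.048595; E[X] ≥ 1; first-moment method inconclusive here.


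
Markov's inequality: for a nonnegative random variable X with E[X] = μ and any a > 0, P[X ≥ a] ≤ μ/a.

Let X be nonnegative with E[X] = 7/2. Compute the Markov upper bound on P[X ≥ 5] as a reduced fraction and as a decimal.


μ = E[X] = 7/2, a = 5.
Markov: P[X ≥ 5] ≤ μ/a = (7/2)/5 = 7/10.
Numerically: ≈ 0.70000.
(Since a = 5 > μ = 3.50000, the bound 7/10 is < 1 and informative.)

P[X ≥ 5] ≤ 7/10 ≈ 0.70000.


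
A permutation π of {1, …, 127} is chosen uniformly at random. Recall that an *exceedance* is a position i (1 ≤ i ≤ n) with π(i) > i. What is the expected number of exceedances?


Write X = Σ_{i=1}^{127} X_i, where X_i = 1_{π(i) > i}.
For each fixed i, π(i) is uniform over {1, …, 127} (marginal of a uniform permutation), so P[π(i) > i] = (n − i)/n. Summing: Σ_{i=1}^{127} (n − i)/n = (0 + 1 + … + 126)/127 = 127(127 − 1)/(2·127) = (127 − 1)/2.
Hence E[X] = Σ_{i=1}^{127} (127 − i)/127 = 63 ≈ 63.000000.

E[X] = 63 = 63.000000.


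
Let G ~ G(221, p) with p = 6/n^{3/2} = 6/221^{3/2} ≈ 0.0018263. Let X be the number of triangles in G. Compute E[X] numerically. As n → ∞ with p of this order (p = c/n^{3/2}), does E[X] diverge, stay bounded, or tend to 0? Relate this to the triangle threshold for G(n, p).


Number of potential triangles: C(221, 3) = 1774630.
Each occurs with probability p³ ≈ (0.0018263)³ ≈ 6.0909989e-09.
By linearity: E[X] = C(221, 3)·p³ ≈ 1774630 · 6.0909989e-09 ≈ 0.01081.
Since α = 3/2 > 1, p = c/n^{3/2} = o(1/n) is below the triangle threshold p ~ 1/n. Asymptotically E[X] ~ (c³/6)·n^{3(1−α)} = (6³/6)·n^{-1.5} → 0, so by Markov's inequality G has no triangles w.h.p.

E[X] ≈ 0.01081; in regime p = Θ(1/n^{3/2}) E[X] tends to 0 (below the triangle threshold p ~ 1/n).


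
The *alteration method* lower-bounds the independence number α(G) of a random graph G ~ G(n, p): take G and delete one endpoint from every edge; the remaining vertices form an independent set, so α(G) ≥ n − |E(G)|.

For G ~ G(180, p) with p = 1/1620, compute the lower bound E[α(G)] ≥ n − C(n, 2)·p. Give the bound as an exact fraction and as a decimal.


E[|E(G)|] = C(180, 2)·p = 16110 · (1/1620) = 179/18.
E[α(G)] ≥ n − E[|E(G)|] = 180 − 179/18 = 3061/18.
Numerically: ≈ 170.055556.
(This is only a lower bound; the true E[α(G)] may be larger.)

E[α(G)] ≥ 3061/18 ≈ 170.055556.


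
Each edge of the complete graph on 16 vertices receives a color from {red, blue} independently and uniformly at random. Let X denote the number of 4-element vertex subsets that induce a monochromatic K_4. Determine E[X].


Let X = Σ_S X_S over the C(16, 4) = 1820 subsets S of size 4, where X_S = 1 if the K_4 on S is monochromatic.
For a fixed S, the K_4 on S has C(4, 2) = 6 edges. P[all 6 edges red] = (1/2)^6, and likewise for blue, so P[monochromatic] = 2·(1/2)^6 = 2^{1 − 6} = 1/32.
By linearity of expectation: E[X] = C(16, 4) · 2^{1 − 6} = 1820 · 1/32 = 455/8.
Numerically: E[X] ≈ 56.875000.

E[X] = C(16,4)·2^(1−C(4,2)) = 455/8 ≈ 56.875000.


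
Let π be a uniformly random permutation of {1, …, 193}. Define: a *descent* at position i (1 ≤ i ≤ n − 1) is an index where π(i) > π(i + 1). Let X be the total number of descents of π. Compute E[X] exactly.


Write X = Σ X_I over i = 1, …, 192, with X_I the indicator of one descent.
There are 192 indicators.
For each fixed i, the pair (π(i), π(i+1)) is a uniformly random ordered pair of distinct values from {1, …, 193}; by symmetry P[π(i) > π(i+1)] = 1/2.
By linearity: E[X] = 192 · (1/2) = (193 − 1) · (1/2) = 96 ≈ 96.000000.

E[X] = 96 = 96.000000.


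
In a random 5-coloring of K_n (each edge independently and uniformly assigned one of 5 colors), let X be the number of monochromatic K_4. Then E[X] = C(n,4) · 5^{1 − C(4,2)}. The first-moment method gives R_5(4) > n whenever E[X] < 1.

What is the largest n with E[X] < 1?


We need C(n, 4) · 5^{1 − 6} < 1, i.e. C(n, 4) < 5^{6 − 1} = 3125.
Check values of n near the boundary:
  n = 12: C(12, 4) = 495; 495 < 3125? YES
  n = 13: C(13, 4) = 715; 715 < 3125? YES
  n = 14: C(14, 4) = 1001; 1001 < 3125? YES
  n = 15: C(15, 4) = 1365; 1365 < 3125? YES
  n = 16: C(16, 4) = 1820; 1820 < 3125? YES
  n = 17: C(17, 4) = 2380; 2380 < 3125? YES
  n = 18: C(18, 4) = 3060; 3060 < 3125? YES
  n = 19: C(19, 4) = 3876; 3876 < 3125? NO
  n = 20: C(20, 4) = 4845; 4845 < 3125? NO
  n = 21: C(21, 4) = 5985; 5985 < 3125? NO
The largest n with C(n, 4) < 3125 is n = 18 (where E[X] = 612/625 ≈ 0.9792). Hence R_5(4) > 18, i.e. R_5(4) ≥ 19.

Largest n = 18; hence R_5(4) > 18.


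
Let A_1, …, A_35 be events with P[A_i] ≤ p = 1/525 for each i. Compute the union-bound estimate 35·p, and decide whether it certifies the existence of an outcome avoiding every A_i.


Union bound: P[∪_{i=1}^{35} A_i] ≤ Σ_i P[A_i] ≤ 35·p = 35·(1/525) = 1/15.
Numerically: 1/15 ≈ 0.067.
Is 1/15 < 1? YES.
Since P[∪ A_i] ≤ 1/15 < 1, the complement has P[∩ A_i^c] ≥ 1 − 1/15 = 14/15 > 0, so some outcome avoids every A_i.

35·p = 1/15 ≈ 0.067; existence CERTIFIED by the union bound.


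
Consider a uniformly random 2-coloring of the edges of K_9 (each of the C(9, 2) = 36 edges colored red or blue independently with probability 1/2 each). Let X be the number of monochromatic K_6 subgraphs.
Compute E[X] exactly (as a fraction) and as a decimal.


Let X = Σ_S X_S over the C(9, 6) = 84 subsets S of size 6, where X_S = 1 if the K_6 on S is monochromatic.
For a fixed S, the K_6 on S has C(6, 2) = 15 edges. P[all 15 edges red] = (1/2)^15, and likewise for blue, so P[monochromatic] = 2·(1/2)^15 = 2^{1 − 15} = 1/16384.
By linearity: E[X] = C(9, 6) · 2^{1 − 15} = 84 · 1/16384 = 21/4096.
Numerically: E[X] ≈ 0.005127.

E[X] = C(9,6)·2^(1−C(6,2)) = 21/4096 ≈ 0.005127.


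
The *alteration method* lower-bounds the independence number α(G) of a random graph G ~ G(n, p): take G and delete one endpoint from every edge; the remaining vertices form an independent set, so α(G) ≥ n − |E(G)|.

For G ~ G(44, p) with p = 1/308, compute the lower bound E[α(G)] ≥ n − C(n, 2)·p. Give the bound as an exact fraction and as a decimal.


E[|E(G)|] = C(44, 2)·p = 946 · (1/308) = 43/14.
E[α(G)] ≥ n − E[|E(G)|] = 44 − 43/14 = 573/14.
Numerically: ≈ 40.928571.
(This is only a lower bound; the true E[α(G)] may be larger.)

E[α(G)] ≥ 573/14 ≈ 40.928571.


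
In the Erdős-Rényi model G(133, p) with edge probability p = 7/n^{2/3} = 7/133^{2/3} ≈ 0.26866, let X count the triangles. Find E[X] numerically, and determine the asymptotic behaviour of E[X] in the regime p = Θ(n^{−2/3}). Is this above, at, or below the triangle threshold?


Number of potential triangles: C(133, 3) = 383306.
Each occurs with probability p³ ≈ (0.26866)³ ≈ 1.9390582e-02.
By linearity: E[X] = C(133, 3)·p³ ≈ 383306 · 1.9390582e-02 ≈ 7432.52632.
Since α = 2/3 < 1, p = c/n^{2/3} ≫ 1/n is above the triangle threshold p ~ 1/n. Asymptotically E[X] ~ (c³/6)·n^{3(1−α)} = (7³/6)·n^{1} → ∞; triangles are abundant w.h.p.

E[X] ≈ 7432.52632; in regime p = Θ(1/n^{2/3}) E[X] diverges (above the triangle threshold p ~ 1/n).


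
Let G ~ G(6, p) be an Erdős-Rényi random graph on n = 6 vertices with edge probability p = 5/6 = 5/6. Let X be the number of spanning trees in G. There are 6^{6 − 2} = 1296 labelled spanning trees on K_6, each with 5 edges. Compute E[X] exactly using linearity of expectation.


K_6 has 6^{6 − 2} = 1296 labelled spanning trees.
For each such spanning tree H, let X_H = 1 if all 5 edges of H are present in G. Then P[X_H = 1] = p^{5} = (5/6)^{5} = 3125/7776.
By linearity of expectation: E[X] = Σ_H E[X_H] = 1296 · p^{5} = 1296 · 3125/7776 = 3125/6.
Numerically: E[X] ≈ 520.833.

E[X] = 1296 · (5/6)^{5} = 3125/6 ≈ 520.833.


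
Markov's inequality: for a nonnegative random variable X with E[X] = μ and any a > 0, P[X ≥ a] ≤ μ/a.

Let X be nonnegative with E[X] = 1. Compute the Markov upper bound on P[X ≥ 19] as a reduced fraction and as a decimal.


μ = E[X] = 1, a = 19.
Markov: P[X ≥ 19] ≤ μ/a = (1)/19 = 1/19.
Numerically: ≈ 0.0526.
(Since a = 19 > μ = 1.0000, the bound 1/19 is < 1 and informative.)

P[X ≥ 19] ≤ 1/19 ≈ 0.0526.


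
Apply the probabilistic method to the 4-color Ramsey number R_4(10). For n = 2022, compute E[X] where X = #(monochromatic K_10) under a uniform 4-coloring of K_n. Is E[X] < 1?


E[X] = C(2022, 10) · 4^{1 − 45} = 307870445231474093395937796 · 4^{−44} = 307870445231474093395937796/309485009821345068724781056.
As a reduced fraction: E[X] = 76967611307868523348984449/77371252455336267181195264 ≈ 0.99478.
Is E[X] < 1? YES.
Since E[X] < 1, there exists a 4-coloring of K_{2022} with no monochromatic K_10; hence R_4(10) > 2022.

E[X] = 76967611307868523348984449/77371252455336267181195264 ≈ 0.99478; E[X] < 1, so R_4(10) > 2022.


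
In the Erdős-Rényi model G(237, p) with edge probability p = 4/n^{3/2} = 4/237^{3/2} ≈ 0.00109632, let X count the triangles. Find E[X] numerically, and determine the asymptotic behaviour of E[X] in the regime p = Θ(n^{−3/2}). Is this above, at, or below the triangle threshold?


Number of potential triangles: C(237, 3) = 2190670.
Each occurs with probability p³ ≈ (0.00109632)³ ≈ 1.31768747e-09.
By linearity: E[X] = C(237, 3)·p³ ≈ 2190670 · 1.31768747e-09 ≈ 0.002887.
Since α = 3/2 > 1, p = c/n^{3/2} = o(1/n) is below the triangle threshold p ~ 1/n. Asymptotically E[X] ~ (c³/6)·n^{3(1−α)} = (4³/6)·n^{-1.5} → 0, so by Markov's inequality G has no triangles w.h.p.

E[X] ≈ 0.002887; in regime p = Θ(1/n^{3/2}) E[X] tends to 0 (below the triangle threshold p ~ 1/n).


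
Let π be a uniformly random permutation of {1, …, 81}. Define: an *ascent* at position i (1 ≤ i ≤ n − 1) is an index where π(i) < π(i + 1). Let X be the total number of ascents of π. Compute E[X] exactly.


Write X = Σ X_I over i = 1, …, 80, with X_I the indicator of one ascent.
There are 80 indicators.
For each fixed i, the pair (π(i), π(i+1)) is a uniformly random ordered pair of distinct values from {1, …, 81}; by symmetry P[π(i) < π(i+1)] = 1/2.
By linearity: E[X] = 80 · (1/2) = (81 − 1) · (1/2) = 40 ≈ 40.0000.

E[X] = 40 = 40.0000.


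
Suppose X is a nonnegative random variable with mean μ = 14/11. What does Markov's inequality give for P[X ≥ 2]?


μ = E[X] = 14/11, a = 2.
Markov: P[X ≥ 2] ≤ μ/a = (14/11)/2 = 7/11.
Numerically: ≈ 0.636364.
(Since a = 2 > μ = 1.272727, the bound 7/11 is < 1 and informative.)

P[X ≥ 2] ≤ 7/11 ≈ 0.636364.


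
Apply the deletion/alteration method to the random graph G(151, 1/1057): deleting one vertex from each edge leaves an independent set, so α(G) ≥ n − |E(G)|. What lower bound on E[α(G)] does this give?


E[|E(G)|] = C(151, 2)·p = 11325 · (1/1057) = 75/7.
E[α(G)] ≥ n − E[|E(G)|] = 151 − 75/7 = 982/7.
Numerically: ≈ 140.285714.
(This is only a lower bound; the true E[α(G)] may be larger.)

E[α(G)] ≥ 982/7 ≈ 140.285714.


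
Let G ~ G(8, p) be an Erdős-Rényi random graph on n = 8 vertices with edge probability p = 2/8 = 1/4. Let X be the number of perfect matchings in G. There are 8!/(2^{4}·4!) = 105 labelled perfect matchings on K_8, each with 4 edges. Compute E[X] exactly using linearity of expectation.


K_8 has 8!/(2^{4}·4!) = 105 labelled perfect matchings.
For each such perfect matching H, let X_H = 1 if all 4 edges of H are present in G. Then P[X_H = 1] = p^{4} = (1/4)^{4} = 1/256.
By linearity of expectation: E[X] = Σ_H E[X_H] = 105 · p^{4} = 105 · 1/256 = 105/256.
Numerically: E[X] ≈ 0.4102.

E[X] = 105 · (1/4)^{4} = 105/256 ≈ 0.4102.


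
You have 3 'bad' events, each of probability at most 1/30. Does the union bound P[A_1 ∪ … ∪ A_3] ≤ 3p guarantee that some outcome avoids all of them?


Union bound: P[∪_{i=1}^{3} A_i] ≤ Σ_i P[A_i] ≤ 3·p = 3·(1/30) = 1/10.
Numerically: 1/10 ≈ 0.1000000.
Is 1/10 < 1? YES.
Since P[∪ A_i] ≤ 1/10 < 1, the complement has P[∩ A_i^c] ≥ 1 − 1/10 = 9/10 > 0, so some outcome avoids every A_i.

3·p = 1/10 ≈ 0.1000000; existence CERTIFIED by the union bound.


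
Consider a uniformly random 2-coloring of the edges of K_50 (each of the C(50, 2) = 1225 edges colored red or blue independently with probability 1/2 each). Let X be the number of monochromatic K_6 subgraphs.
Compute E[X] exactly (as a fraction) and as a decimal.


Let X = Σ_S X_S over the C(50, 6) = 15890700 subsets S of size 6, where X_S = 1 if the K_6 on S is monochromatic.
For a fixed S, the K_6 on S has C(6, 2) = 15 edges. P[all 15 edges red] = (1/2)^15, and likewise for blue, so P[monochromatic] = 2·(1/2)^15 = 2^{1 − 15} = 1/16384.
Summing: E[X] = C(50, 6) · 2^{1 − 15} = 15890700 · 1/16384 = 3972675/4096.
Numerically: E[X] ≈ 969.891357.

E[X] = C(50,6)·2^(1−C(6,2)) = 3972675/4096 ≈ 969.891357.


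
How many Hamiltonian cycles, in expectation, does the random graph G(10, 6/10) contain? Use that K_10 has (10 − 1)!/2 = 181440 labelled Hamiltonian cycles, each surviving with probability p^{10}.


K_10 has (10 − 1)!/2 = 181440 labelled Hamiltonian cycles.
For each such Hamiltonian cycle H, let X_H = 1 if all 10 edges of H are present in G. Then P[X_H = 1] = p^{10} = (3/5)^{10} = 59049/9765625.
By linearity of expectation: E[X] = Σ_H E[X_H] = 181440 · p^{10} = 181440 · 59049/9765625 = 2142770112/1953125.
Numerically: E[X] ≈ 1097.

E[X] = 181440 · (3/5)^{10} = 2142770112/1953125 ≈ 1097.


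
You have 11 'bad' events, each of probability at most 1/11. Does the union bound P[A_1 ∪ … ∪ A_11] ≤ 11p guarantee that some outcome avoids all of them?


Union bound: P[∪_{i=1}^{11} A_i] ≤ Σ_i P[A_i] ≤ 11·p = 11·(1/11) = 1.
Numerically: 1 ≈ 1.0000000.
Is 1 < 1? NO.
Since the bound 1 is ≥ 1, the union bound is uninformative here; it does NOT by itself certify existence.

11·p = 1 ≈ 1.0000000; existence NOT certified by the union bound.


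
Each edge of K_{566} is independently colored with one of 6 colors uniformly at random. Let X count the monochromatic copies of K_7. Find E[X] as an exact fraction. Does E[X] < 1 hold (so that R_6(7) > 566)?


E[X] = C(566, 7) · 6^{1 − 21} = 3557206237959440 · 6^{−20} = 3557206237959440/3656158440062976.
As a reduced fraction: E[X] = 222325389872465/228509902503936 ≈ 0.9729.
Is E[X] < 1? YES.
Since E[X] < 1, there exists a 6-coloring of K_{566} with no monochromatic K_7; hence R_6(7) > 566.

E[X] = 222325389872465/228509902503936 ≈ 0.9729; E[X] < 1, so R_6(7) > 566.
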